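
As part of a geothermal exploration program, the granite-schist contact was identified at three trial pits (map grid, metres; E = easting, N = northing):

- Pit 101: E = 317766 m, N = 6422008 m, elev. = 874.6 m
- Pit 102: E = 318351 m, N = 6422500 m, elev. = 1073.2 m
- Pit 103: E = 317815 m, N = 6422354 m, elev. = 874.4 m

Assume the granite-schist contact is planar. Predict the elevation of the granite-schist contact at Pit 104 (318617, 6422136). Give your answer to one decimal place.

1196.0 m

Let the plane be z = a·E + b·N + c.
Pit 102−Pit 101: 585a + 492b = 198.6;  Pit 103−Pit 101: 49a + 346b = −0.2.
Solving gives a = 0.385940707, b = −0.055234378.
Then c = 874.6 − a·317766 − b·6422008 = 232951.38.
At (318617, 6422136): z = 122967.3 − 354722.7 + 232951.38 = 1196.0 m.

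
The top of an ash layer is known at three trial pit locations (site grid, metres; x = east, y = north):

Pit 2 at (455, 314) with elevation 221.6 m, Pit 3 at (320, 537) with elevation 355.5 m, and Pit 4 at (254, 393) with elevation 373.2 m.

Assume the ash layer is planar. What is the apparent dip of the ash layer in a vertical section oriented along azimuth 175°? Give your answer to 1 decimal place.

13.9°

Let the plane be z = a·x + b·y + c.
Pit 3−Pit 2: −135a + 223b = 133.9;  Pit 4−Pit 2: −201a + 79b = 151.6.
Solving gives a = −0.68004, b = 0.18877.
Unit vector along 175° is (sin 175°, cos 175°) = (0.0872, -0.9962).
Slope in that direction = a·(0.0872) + b·(-0.9962) = −0.24732.
Apparent dip = arctan|0.24732| = 13.9° (true dip is 35.2°, so apparent ≤ true as expected).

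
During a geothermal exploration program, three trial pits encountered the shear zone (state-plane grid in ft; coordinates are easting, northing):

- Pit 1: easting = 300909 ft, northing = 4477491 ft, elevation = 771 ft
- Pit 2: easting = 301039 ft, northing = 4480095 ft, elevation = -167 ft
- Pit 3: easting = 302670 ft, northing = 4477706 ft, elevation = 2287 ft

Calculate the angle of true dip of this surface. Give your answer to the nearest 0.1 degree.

Two edge vectors: Pit 1→Pit 2 = (130, 2604, -938), Pit 1→Pit 3 = (1761, 215, 1516).
Normal n = (Pit 1→Pit 2) × (Pit 1→Pit 3) = (4149334, -1848898, -4557694).
So ∂z/∂easting = −n_x/n_z = 0.91040 and ∂z/∂northing = −n_y/n_z = −0.40567.
Gradient magnitude |∇z| = √(a² + b²) = √(0.82883 + 0.16456) = 0.99669.
True dip = arctan(0.99669) = 44.9°, dipping toward WNW (azimuth ≈ 294°).

44.9°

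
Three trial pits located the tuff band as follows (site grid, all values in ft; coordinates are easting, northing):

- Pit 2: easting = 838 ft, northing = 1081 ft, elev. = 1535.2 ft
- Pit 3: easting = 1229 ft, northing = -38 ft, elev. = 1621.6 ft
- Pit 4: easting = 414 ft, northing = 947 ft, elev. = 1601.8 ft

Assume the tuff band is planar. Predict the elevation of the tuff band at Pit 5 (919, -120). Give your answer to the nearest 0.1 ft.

1668.4 ft

Let the plane be z = a·easting + b·northing + c.
Pit 3−Pit 2: 391a − 1119b = 86.4;  Pit 4−Pit 2: −424a − 134b = 66.6.
Solving gives a = −0.119480, b = −0.118960.
Then c = 1535.2 − a·838 − b·1081 = 1763.92.
At (919, -120): z = −109.8 + 14.3 + 1763.92 = 1668.4 ft.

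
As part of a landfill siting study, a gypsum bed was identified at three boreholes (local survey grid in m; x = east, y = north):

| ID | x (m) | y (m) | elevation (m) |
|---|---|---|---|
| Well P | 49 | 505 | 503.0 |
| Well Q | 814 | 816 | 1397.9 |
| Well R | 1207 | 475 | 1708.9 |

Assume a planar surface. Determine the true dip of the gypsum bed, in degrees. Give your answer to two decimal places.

Two edge vectors: Well P→Well Q = (765, 311, 894.9), Well P→Well R = (1158, -30, 1205.9).
Normal n = (Well P→Well Q) × (Well P→Well R) = (401881.9, 113780.7, -383088).
So ∂z/∂x = −n_x/n_z = 1.04906 and ∂z/∂y = −n_y/n_z = 0.29701.
Gradient magnitude |∇z| = √(a² + b²) = √(1.10052 + 0.08821) = 1.09029.
True dip = arctan(1.09029) = 47.47°, dipping toward WSW (azimuth ≈ 254°).

47.47°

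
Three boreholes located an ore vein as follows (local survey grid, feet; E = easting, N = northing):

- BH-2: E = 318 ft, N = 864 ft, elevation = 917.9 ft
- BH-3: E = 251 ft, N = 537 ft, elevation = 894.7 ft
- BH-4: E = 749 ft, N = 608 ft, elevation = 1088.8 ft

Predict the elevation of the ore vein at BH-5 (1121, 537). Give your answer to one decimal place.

Two edge vectors: BH-2→BH-3 = (-67, -327, -23.2), BH-2→BH-4 = (431, -256, 170.9).
Normal n = (BH-2→BH-3) × (BH-2→BH-4) = (-61823.5, 1451.1, 158089).
So ∂z/∂E = −n_x/n_z = 0.391068 and ∂z/∂N = −n_y/n_z = −0.009179.
Intercept c from BH-2: 917.9 − 124.36 + 7.93 = 801.47.
At (1121, 537): z = 438.4 − 4.9 + 801.47 = 1234.9 ft.

1234.9 ft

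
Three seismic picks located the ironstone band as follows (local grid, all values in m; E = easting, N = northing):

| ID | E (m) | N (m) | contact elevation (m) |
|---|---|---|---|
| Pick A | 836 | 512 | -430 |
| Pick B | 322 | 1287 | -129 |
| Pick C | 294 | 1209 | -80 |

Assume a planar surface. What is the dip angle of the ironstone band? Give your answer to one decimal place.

45.9°

Let the plane be z = a·E + b·N + c.
Pick B−Pick A: −514a + 775b = 301;  Pick C−Pick A: −542a + 697b = 350.
Solving gives a = −0.99451, b = −0.27120.
Gradient magnitude |∇z| = √(a² + b²) = √(0.98906 + 0.07355) = 1.03083.
True dip = arctan(1.03083) = 45.9°, dipping toward ENE (azimuth ≈ 075°).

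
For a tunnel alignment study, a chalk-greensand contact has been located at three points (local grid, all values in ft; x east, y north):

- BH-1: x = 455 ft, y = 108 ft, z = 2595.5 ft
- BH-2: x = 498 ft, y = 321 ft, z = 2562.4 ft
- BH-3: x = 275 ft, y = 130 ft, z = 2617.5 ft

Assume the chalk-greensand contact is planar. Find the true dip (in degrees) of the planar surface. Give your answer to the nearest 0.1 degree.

Let the plane be z = a·x + b·y + c.
BH-2−BH-1: 43a + 213b = −33.1;  BH-3−BH-1: −180a + 22b = 22.
Solving gives a = −0.13781, b = −0.12758.
Gradient magnitude |∇z| = √(a² + b²) = √(0.01899 + 0.01628) = 0.18780.
True dip = arctan(0.18780) = 10.6°, dipping toward NE (azimuth ≈ 047°).

10.6°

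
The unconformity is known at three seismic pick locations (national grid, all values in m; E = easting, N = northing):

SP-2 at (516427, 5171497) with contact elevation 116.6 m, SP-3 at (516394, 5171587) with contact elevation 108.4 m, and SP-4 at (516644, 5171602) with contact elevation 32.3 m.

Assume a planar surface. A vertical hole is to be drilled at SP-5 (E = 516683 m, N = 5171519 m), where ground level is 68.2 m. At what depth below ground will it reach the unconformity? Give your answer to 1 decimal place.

Two edge vectors: SP-2→SP-3 = (-33, 90, -8.2), SP-2→SP-4 = (217, 105, -84.3).
Normal n = (SP-2→SP-3) × (SP-2→SP-4) = (-6726, -4561.3, -22995).
So ∂z/∂E = −n_x/n_z = −0.292498369 and ∂z/∂N = −n_y/n_z = −0.198360513.
Intercept c from SP-2: 116.6 + 151054.06 + 1025820.80 = 1176991.45.
At (516683, 5171519): z_contact = −151128.93 − 1025825.16 + 1176991.45 = 37.36 m.
Depth below ground = 68.2 − 37.36 = 30.8 m.

30.8 m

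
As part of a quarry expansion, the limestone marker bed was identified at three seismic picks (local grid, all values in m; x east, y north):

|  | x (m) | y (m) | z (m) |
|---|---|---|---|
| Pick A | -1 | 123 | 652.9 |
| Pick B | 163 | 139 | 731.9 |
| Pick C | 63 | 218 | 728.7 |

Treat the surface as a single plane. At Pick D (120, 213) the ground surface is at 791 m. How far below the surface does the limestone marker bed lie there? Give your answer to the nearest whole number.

Let the plane be z = a·x + b·y + c.
Pick B−Pick A: 164a + 16b = 79;  Pick C−Pick A: 64a + 95b = 75.8.
Solving gives a = 0.43228, b = 0.50668.
Then c = 652.9 − a·-1 − b·123 = 591.01.
At (120, 213): z_contact = 51.9 + 107.9 + 591.01 = 750.8 m.
Depth below ground = 791 − 750.8 = 40 m.

40 m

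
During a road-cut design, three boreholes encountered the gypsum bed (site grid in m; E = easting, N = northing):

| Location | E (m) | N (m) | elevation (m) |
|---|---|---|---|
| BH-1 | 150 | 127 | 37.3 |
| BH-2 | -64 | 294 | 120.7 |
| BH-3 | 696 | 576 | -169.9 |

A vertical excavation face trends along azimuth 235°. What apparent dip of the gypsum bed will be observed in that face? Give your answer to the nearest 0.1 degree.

17.3°

Let the plane be z = a·E + b·N + c.
BH-2−BH-1: −214a + 167b = 83.4;  BH-3−BH-1: 546a + 449b = −207.2.
Solving gives a = −0.38474, b = 0.00638.
Unit vector along 235° is (sin 235°, cos 235°) = (-0.8192, -0.5736).
Slope in that direction = a·(-0.8192) + b·(-0.5736) = 0.31150.
Apparent dip = arctan|0.31150| = 17.3° (true dip is 21.0°, so apparent ≤ true as expected).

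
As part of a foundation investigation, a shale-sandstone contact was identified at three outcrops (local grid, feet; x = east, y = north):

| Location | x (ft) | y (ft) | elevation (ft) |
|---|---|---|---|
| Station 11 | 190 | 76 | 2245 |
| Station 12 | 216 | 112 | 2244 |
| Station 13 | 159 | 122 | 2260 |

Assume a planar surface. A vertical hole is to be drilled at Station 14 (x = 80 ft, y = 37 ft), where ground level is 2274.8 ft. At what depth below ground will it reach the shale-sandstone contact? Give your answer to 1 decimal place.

Let the plane be z = a·x + b·y + c.
Station 12−Station 11: 26a + 36b = −1;  Station 13−Station 11: −31a + 46b = 15.
Solving gives a = −0.25346, b = 0.15528.
Then c = 2245 − a·190 − b·76 = 2281.36.
At (80, 37): z_contact = −20.28 + 5.75 + 2281.36 = 2266.82 ft.
Depth below ground = 2274.8 − 2266.82 = 8.0 ft.

8.0 ft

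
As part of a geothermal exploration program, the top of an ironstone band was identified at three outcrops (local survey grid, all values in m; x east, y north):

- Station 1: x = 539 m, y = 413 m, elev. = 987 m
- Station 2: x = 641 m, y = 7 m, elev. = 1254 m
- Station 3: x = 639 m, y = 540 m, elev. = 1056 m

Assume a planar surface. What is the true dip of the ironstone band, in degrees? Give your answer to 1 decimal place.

50.5°

Let the plane be z = a·x + b·y + c.
Station 2−Station 1: 102a − 406b = 267;  Station 3−Station 1: 100a + 127b = 69.
Solving gives a = 1.15627, b = −0.36714.
Gradient magnitude |∇z| = √(a² + b²) = √(1.33697 + 0.13479) = 1.21316.
True dip = arctan(1.21316) = 50.5°, dipping toward WNW (azimuth ≈ 288°).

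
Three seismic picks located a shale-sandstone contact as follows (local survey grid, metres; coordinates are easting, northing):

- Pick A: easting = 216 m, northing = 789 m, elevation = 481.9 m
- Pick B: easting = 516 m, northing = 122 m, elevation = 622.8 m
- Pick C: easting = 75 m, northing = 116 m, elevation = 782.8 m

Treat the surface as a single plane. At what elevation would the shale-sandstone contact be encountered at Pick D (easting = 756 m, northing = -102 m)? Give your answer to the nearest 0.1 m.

Let the plane be z = a·easting + b·northing + c.
Pick B−Pick A: 300a − 667b = 140.9;  Pick C−Pick A: −141a − 673b = 300.9.
Solving gives a = −0.35775, b = −0.37215.
Then c = 481.9 − a·216 − b·789 = 852.80.
At (756, -102): z = −270.5 + 38.0 + 852.80 = 620.3 m.

620.3 m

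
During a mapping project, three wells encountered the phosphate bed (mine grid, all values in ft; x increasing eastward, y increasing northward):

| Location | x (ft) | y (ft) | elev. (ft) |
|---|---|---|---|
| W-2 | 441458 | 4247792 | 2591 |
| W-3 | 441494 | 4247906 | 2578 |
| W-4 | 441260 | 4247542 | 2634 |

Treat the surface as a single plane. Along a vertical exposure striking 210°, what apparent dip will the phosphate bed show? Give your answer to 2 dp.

Two edge vectors: W-2→W-3 = (36, 114, -13), W-2→W-4 = (-198, -250, 43).
Normal n = (W-2→W-3) × (W-2→W-4) = (1652, 1026, 13572).
So ∂z/∂x = −n_x/n_z = −0.12172 and ∂z/∂y = −n_y/n_z = −0.07560.
Unit vector along 210° is (sin 210°, cos 210°) = (-0.5000, -0.8660).
Slope in that direction = a·(-0.5000) + b·(-0.8660) = 0.12633.
Apparent dip = arctan|0.12633| = 7.20° (true dip is 8.2°, so apparent ≤ true as expected).

7.20°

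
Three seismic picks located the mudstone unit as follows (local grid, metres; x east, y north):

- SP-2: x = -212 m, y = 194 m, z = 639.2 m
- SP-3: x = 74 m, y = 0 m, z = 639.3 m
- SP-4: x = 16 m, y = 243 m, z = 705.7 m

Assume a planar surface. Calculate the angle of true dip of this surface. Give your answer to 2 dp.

Let the plane be z = a·x + b·y + c.
SP-3−SP-2: 286a − 194b = 0.1;  SP-4−SP-2: 228a + 49b = 66.5.
Solving gives a = 0.22158, b = 0.32614.
Gradient magnitude |∇z| = √(a² + b²) = √(0.04910 + 0.10637) = 0.39429.
True dip = arctan(0.39429) = 21.52°, dipping toward SW (azimuth ≈ 214°).

21.52°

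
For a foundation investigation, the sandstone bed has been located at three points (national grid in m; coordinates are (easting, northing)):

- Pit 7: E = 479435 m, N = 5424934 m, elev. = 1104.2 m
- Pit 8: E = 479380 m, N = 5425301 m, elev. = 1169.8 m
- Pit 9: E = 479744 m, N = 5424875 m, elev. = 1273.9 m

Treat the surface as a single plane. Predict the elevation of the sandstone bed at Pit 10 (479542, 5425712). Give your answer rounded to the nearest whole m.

1378 m

Let the plane be z = a·E + b·N + c.
Pit 8−Pit 7: −55a + 367b = 65.6;  Pit 9−Pit 7: 309a − 59b = 169.7.
Solving gives a = 0.60050382, b = 0.26874035.
Then c = 1104.2 − a·479435 − b·5424934 = −1744697.04.
At (479542, 5425712): z = 287966.8 + 1458107.8 − 1744697.04 = 1377.5 m.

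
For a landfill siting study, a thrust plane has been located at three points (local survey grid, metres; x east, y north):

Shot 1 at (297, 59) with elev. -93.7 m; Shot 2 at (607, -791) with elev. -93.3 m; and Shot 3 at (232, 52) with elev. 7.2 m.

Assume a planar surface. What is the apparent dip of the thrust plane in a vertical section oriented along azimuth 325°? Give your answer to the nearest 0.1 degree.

Two edge vectors: Shot 1→Shot 2 = (310, -850, 0.4), Shot 1→Shot 3 = (-65, -7, 100.9).
Normal n = (Shot 1→Shot 2) × (Shot 1→Shot 3) = (-85762.2, -31305, -57420).
So ∂z/∂x = −n_x/n_z = −1.49359 and ∂z/∂y = −n_y/n_z = −0.54519.
Unit vector along 325° is (sin 325°, cos 325°) = (-0.5736, 0.8192).
Slope in that direction = a·(-0.5736) + b·(0.8192) = 0.41009.
Apparent dip = arctan|0.41009| = 22.3° (true dip is 57.8°, so apparent ≤ true as expected).

22.3°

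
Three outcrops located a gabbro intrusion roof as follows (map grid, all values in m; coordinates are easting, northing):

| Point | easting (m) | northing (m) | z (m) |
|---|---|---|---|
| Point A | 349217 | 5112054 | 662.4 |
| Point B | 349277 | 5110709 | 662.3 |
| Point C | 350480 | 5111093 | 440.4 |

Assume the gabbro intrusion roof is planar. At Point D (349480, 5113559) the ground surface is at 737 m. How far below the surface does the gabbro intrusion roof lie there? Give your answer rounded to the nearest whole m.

135 m

Let the plane be z = a·easting + b·northing + c.
Point B−Point A: 60a − 1345b = −0.1;  Point C−Point A: 1263a − 961b = −222.
Solving gives a = −0.18188925, b = −0.00803967.
Then c = 662.4 − a·349217 − b·5112054 = 105280.44.
At (349480, 5113559): z_contact = −63566.7 − 41111.3 + 105280.44 = 602.5 m.
Depth below ground = 737 − 602.5 = 135 m.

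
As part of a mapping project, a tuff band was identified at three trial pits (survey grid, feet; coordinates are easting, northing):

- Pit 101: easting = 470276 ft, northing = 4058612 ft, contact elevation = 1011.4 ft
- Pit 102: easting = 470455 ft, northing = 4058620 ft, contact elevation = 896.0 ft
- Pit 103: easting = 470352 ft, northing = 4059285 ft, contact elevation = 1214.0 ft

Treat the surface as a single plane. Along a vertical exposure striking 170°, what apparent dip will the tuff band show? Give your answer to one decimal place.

Two edge vectors: Pit 101→Pit 102 = (179, 8, -115.4), Pit 101→Pit 103 = (76, 673, 202.6).
Normal n = (Pit 101→Pit 102) × (Pit 101→Pit 103) = (79285, -45035.8, 119859).
So ∂z/∂easting = −n_x/n_z = −0.66149 and ∂z/∂northing = −n_y/n_z = 0.37574.
Unit vector along 170° is (sin 170°, cos 170°) = (0.1736, -0.9848).
Slope in that direction = a·(0.1736) + b·(-0.9848) = −0.48490.
Apparent dip = arctan|0.48490| = 25.9° (true dip is 37.3°, so apparent ≤ true as expected).

25.9°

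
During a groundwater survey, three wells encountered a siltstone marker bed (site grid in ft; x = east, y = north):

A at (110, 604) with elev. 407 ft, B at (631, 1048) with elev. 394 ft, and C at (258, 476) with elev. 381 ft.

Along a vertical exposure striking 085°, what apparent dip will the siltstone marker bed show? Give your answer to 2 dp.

5.24°

Let the plane be z = a·x + b·y + c.
B−A: 521a + 444b = −13;  C−A: 148a − 128b = −26.
Solving gives a = −0.09976, b = 0.08778.
Unit vector along 085° is (sin 85°, cos 85°) = (0.9962, 0.0872).
Slope in that direction = a·(0.9962) + b·(0.0872) = −0.09173.
Apparent dip = arctan|0.09173| = 5.24° (true dip is 7.6°, so apparent ≤ true as expected).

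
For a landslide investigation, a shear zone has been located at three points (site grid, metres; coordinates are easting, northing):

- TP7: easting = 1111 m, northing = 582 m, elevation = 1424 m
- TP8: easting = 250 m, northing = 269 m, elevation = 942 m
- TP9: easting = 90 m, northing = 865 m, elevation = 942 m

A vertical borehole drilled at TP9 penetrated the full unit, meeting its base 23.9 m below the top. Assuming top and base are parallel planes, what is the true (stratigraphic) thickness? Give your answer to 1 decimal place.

21.1 m

Let the plane be z = a·easting + b·northing + c.
TP8−TP7: −861a − 313b = −482;  TP9−TP7: −1021a + 283b = −482.
Solving gives a = 0.51004, b = 0.13692.
|∇z| = √(a²+b²) = 0.52810, so dip δ = arctan(0.52810) = 27.84°.
True thickness = vertical thickness × cos δ = 23.9 × cos 27.84° = 21.1 m.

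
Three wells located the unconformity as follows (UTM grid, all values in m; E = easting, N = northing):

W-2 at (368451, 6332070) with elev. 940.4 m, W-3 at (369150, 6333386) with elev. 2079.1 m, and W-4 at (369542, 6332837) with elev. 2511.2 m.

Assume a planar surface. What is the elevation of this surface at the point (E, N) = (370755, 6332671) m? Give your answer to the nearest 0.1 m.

Two edge vectors: W-2→W-3 = (699, 1316, 1138.7), W-2→W-4 = (1091, 767, 1570.8).
Normal n = (W-2→W-3) × (W-2→W-4) = (1193789.9, 144332.5, -899623).
So ∂z/∂E = −n_x/n_z = 1.326989083 and ∂z/∂N = −n_y/n_z = 0.160436650.
Intercept c from W-2: 940.4 − 488930.45 − 1015896.10 = −1503886.15.
At (370755, 6332671): z = 491987.8 + 1015992.5 − 1503886.15 = 4094.2 m.

4094.2 m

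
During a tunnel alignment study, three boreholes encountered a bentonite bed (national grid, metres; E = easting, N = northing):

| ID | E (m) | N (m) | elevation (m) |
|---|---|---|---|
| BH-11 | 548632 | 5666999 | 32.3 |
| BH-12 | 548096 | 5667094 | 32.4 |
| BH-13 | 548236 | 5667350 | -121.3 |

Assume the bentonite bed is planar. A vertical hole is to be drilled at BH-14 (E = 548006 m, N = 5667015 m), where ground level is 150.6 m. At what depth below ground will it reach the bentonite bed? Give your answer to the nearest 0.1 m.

Two edge vectors: BH-11→BH-12 = (-536, 95, 0.1), BH-11→BH-13 = (-396, 351, -153.6).
Normal n = (BH-11→BH-12) × (BH-11→BH-13) = (-14627.1, -82369.2, -150516).
So ∂z/∂E = −n_x/n_z = −0.097179702 and ∂z/∂N = −n_y/n_z = −0.547245476.
Intercept c from BH-11: 32.3 + 53315.89 + 3101239.56 = 3154587.76.
At (548006, 5667015): z_contact = −53255.06 − 3101248.32 + 3154587.76 = 84.38 m.
Depth below ground = 150.6 − 84.38 = 66.2 m.

66.2 m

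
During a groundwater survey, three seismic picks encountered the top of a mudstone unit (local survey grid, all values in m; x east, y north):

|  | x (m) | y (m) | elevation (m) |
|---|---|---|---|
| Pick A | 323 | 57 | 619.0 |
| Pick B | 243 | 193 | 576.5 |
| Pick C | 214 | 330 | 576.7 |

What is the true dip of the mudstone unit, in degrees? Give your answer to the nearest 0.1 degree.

Let the plane be z = a·x + b·y + c.
Pick B−Pick A: −80a + 136b = −42.5;  Pick C−Pick A: −109a + 273b = −42.3.
Solving gives a = 0.83377, b = 0.17795.
Gradient magnitude |∇z| = √(a² + b²) = √(0.69517 + 0.03167) = 0.85254.
True dip = arctan(0.85254) = 40.4°, dipping toward WSW (azimuth ≈ 258°).

40.4°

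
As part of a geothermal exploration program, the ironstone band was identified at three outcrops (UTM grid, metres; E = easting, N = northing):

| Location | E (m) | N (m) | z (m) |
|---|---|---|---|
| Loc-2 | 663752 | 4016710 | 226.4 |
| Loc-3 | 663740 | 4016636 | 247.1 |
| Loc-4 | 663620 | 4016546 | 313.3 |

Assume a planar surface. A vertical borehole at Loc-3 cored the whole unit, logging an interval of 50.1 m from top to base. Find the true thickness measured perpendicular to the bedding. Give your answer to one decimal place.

45.8 m

Two edge vectors: Loc-2→Loc-3 = (-12, -74, 20.7), Loc-2→Loc-4 = (-132, -164, 86.9).
Normal n = (Loc-2→Loc-3) × (Loc-2→Loc-4) = (-3035.8, -1689.6, -7800).
So ∂z/∂E = −n_x/n_z = −0.38921 and ∂z/∂N = −n_y/n_z = −0.21662.
|∇z| = √(a²+b²) = 0.44542, so dip δ = arctan(0.44542) = 24.01°.
True thickness = vertical thickness × cos δ = 50.1 × cos 24.01° = 45.8 m.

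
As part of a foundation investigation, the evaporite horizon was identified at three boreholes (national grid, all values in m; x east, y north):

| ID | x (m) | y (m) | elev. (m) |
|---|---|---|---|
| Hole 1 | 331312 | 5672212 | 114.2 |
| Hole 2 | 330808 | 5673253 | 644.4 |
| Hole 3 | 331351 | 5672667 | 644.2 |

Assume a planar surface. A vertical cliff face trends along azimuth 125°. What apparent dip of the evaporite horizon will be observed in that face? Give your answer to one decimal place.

18.3°

Two edge vectors: Hole 1→Hole 2 = (-504, 1041, 530.2), Hole 1→Hole 3 = (39, 455, 530).
Normal n = (Hole 1→Hole 2) × (Hole 1→Hole 3) = (310489, 287797.8, -269919).
So ∂z/∂x = −n_x/n_z = 1.15030 and ∂z/∂y = −n_y/n_z = 1.06624.
Unit vector along 125° is (sin 125°, cos 125°) = (0.8192, -0.5736).
Slope in that direction = a·(0.8192) + b·(-0.5736) = 0.33071.
Apparent dip = arctan|0.33071| = 18.3° (true dip is 57.5°, so apparent ≤ true as expected).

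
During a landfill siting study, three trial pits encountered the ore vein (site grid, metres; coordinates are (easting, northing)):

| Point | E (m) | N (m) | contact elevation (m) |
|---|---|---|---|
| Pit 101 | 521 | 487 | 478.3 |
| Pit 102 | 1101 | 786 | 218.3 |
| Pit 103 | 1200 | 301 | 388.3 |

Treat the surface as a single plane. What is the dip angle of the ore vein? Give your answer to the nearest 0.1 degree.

Let the plane be z = a·E + b·N + c.
Pit 102−Pit 101: 580a + 299b = −260;  Pit 103−Pit 101: 679a − 186b = −90.
Solving gives a = −0.24210, b = −0.39993.
Gradient magnitude |∇z| = √(a² + b²) = √(0.05861 + 0.15995) = 0.46751.
True dip = arctan(0.46751) = 25.1°, dipping toward NNE (azimuth ≈ 031°).

25.1°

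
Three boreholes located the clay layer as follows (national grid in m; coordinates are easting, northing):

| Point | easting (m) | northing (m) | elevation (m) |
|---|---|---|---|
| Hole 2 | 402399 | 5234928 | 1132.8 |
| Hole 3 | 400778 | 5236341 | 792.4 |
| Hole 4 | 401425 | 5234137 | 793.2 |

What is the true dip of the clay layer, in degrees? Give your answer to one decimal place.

16.4°

Two edge vectors: Hole 2→Hole 3 = (-1621, 1413, -340.4), Hole 2→Hole 4 = (-974, -791, -339.6).
Normal n = (Hole 2→Hole 3) × (Hole 2→Hole 4) = (-749111.2, -218942, 2658473).
So ∂z/∂easting = −n_x/n_z = 0.28178 and ∂z/∂northing = −n_y/n_z = 0.08236.
Gradient magnitude |∇z| = √(a² + b²) = √(0.07940 + 0.00678) = 0.29357.
True dip = arctan(0.29357) = 16.4°, dipping toward WSW (azimuth ≈ 254°).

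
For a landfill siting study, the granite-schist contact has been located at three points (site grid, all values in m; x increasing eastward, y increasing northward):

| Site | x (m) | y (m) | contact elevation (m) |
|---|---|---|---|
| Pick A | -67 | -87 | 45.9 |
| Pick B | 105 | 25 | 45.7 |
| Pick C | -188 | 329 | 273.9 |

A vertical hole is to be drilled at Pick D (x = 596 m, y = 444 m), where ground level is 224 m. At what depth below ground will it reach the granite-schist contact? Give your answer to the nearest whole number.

133 m

Let the plane be z = a·x + b·y + c.
Pick B−Pick A: 172a + 112b = −0.2;  Pick C−Pick A: −121a + 416b = 228.
Solving gives a = −0.30103, b = 0.46052.
Then c = 45.9 − a·-67 − b·-87 = 65.80.
At (596, 444): z_contact = −179.4 + 204.5 + 65.80 = 90.8 m.
Depth below ground = 224 − 90.8 = 133 m.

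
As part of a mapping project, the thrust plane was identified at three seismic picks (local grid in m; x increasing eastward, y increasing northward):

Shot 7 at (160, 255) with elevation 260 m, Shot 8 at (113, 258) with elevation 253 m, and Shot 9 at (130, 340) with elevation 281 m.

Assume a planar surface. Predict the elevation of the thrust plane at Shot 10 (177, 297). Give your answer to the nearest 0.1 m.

Let the plane be z = a·x + b·y + c.
Shot 8−Shot 7: −47a + 3b = −7;  Shot 9−Shot 7: −30a + 85b = 21.
Solving gives a = 0.16850, b = 0.30653.
Then c = 260 − a·160 − b·255 = 154.87.
At (177, 297): z = 29.8 + 91.0 + 154.87 = 275.7 m.

275.7 m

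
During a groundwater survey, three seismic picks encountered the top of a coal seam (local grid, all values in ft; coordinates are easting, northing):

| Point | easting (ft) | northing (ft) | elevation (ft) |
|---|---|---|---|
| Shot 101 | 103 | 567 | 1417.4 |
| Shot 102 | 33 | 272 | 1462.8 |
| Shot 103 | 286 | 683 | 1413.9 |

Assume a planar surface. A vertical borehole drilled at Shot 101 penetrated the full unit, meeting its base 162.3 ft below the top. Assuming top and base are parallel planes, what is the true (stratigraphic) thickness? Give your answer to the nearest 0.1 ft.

159.2 ft

Two edge vectors: Shot 101→Shot 102 = (-70, -295, 45.4), Shot 101→Shot 103 = (183, 116, -3.5).
Normal n = (Shot 101→Shot 102) × (Shot 101→Shot 103) = (-4233.9, 8063.2, 45865).
So ∂z/∂easting = −n_x/n_z = 0.09231 and ∂z/∂northing = −n_y/n_z = −0.17580.
|∇z| = √(a²+b²) = 0.19857, so dip δ = arctan(0.19857) = 11.23°.
True thickness = vertical thickness × cos δ = 162.3 × cos 11.23° = 159.2 ft.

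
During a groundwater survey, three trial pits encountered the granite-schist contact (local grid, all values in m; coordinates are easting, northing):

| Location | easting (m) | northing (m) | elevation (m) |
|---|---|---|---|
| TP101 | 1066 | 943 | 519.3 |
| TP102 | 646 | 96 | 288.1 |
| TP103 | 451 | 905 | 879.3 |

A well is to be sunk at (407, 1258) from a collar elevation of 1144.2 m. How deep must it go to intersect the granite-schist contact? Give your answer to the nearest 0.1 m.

32.5 m

Let the plane be z = a·easting + b·northing + c.
TP102−TP101: −420a − 847b = −231.2;  TP103−TP101: −615a − 38b = 360.
Solving gives a = −0.621267, b = 0.581030.
Then c = 519.3 − a·1066 − b·943 = 633.66.
At (407, 1258): z_contact = −252.86 + 730.94 + 633.66 = 1111.74 m.
Depth below ground = 1144.2 − 1111.74 = 32.5 m.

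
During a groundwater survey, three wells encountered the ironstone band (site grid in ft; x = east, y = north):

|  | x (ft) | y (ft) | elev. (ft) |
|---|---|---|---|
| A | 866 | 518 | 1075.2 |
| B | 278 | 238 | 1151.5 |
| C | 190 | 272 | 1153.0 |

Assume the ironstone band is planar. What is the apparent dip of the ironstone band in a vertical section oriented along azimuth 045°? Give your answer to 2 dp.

Two edge vectors: A→B = (-588, -280, 76.3), A→C = (-676, -246, 77.8).
Normal n = (A→B) × (A→C) = (-3014.2, -5832.4, -44632).
So ∂z/∂x = −n_x/n_z = −0.06753 and ∂z/∂y = −n_y/n_z = −0.13068.
Unit vector along 045° is (sin 45°, cos 45°) = (0.7071, 0.7071).
Slope in that direction = a·(0.7071) + b·(0.7071) = −0.14016.
Apparent dip = arctan|0.14016| = 7.98° (true dip is 8.4°, so apparent ≤ true as expected).

7.98°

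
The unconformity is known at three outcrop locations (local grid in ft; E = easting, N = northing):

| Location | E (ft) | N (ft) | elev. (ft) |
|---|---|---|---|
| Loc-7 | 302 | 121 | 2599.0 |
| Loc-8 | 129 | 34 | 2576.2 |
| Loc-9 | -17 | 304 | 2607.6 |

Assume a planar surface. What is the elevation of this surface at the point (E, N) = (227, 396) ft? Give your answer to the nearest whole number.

Two edge vectors: Loc-7→Loc-8 = (-173, -87, -22.8), Loc-7→Loc-9 = (-319, 183, 8.6).
Normal n = (Loc-7→Loc-8) × (Loc-7→Loc-9) = (3424.2, 8761, -59412).
So ∂z/∂E = −n_x/n_z = 0.05763 and ∂z/∂N = −n_y/n_z = 0.14746.
Intercept c from Loc-7: 2599 − 17.41 − 17.84 = 2563.75.
At (227, 396): z = 13.1 + 58.4 + 2563.75 = 2635.2 ft.

2635 ft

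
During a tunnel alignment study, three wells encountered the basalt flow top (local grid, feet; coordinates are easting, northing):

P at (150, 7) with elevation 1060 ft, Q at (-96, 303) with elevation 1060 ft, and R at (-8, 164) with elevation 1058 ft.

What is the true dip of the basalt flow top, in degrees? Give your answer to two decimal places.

Two edge vectors: P→Q = (-246, 296, 0), P→R = (-158, 157, -2).
Normal n = (P→Q) × (P→R) = (-592, -492, 8146).
So ∂z/∂easting = −n_x/n_z = 0.07267 and ∂z/∂northing = −n_y/n_z = 0.06040.
Gradient magnitude |∇z| = √(a² + b²) = √(0.00528 + 0.00365) = 0.09450.
True dip = arctan(0.09450) = 5.40°, dipping toward SW (azimuth ≈ 230°).

5.40°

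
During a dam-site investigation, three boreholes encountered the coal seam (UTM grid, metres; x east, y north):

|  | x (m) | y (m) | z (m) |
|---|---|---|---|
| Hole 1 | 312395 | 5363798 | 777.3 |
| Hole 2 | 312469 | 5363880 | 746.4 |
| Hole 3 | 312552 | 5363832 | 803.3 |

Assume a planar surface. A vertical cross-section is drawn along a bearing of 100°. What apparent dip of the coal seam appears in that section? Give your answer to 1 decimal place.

Let the plane be z = a·x + b·y + c.
Hole 2−Hole 1: 74a + 82b = −30.9;  Hole 3−Hole 1: 157a + 34b = 26.
Solving gives a = 0.30726, b = −0.65411.
Unit vector along 100° is (sin 100°, cos 100°) = (0.9848, -0.1736).
Slope in that direction = a·(0.9848) + b·(-0.1736) = 0.41618.
Apparent dip = arctan|0.41618| = 22.6° (true dip is 35.9°, so apparent ≤ true as expected).

22.6°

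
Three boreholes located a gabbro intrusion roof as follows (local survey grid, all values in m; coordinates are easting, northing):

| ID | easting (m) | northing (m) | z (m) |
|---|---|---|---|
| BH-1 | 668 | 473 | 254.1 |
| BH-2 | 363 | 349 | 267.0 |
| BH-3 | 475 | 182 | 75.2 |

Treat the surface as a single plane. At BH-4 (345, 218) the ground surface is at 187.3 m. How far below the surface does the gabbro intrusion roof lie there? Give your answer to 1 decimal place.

Let the plane be z = a·easting + b·northing + c.
BH-2−BH-1: −305a − 124b = 12.9;  BH-3−BH-1: −193a − 291b = −178.9.
Solving gives a = −0.40013, b = 0.88015.
Then c = 254.1 − a·668 − b·473 = 105.07.
At (345, 218): z_contact = −138.04 + 191.87 + 105.07 = 158.90 m.
Depth below ground = 187.3 − 158.90 = 28.4 m.

28.4 m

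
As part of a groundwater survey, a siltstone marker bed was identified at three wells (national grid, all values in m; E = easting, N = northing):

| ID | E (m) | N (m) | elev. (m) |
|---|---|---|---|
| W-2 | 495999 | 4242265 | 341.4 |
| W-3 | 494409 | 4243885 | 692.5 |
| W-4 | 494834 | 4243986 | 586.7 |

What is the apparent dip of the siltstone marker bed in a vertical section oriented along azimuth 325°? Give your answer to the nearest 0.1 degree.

Let the plane be z = a·E + b·N + c.
W-3−W-2: −1590a + 1620b = 351.1;  W-4−W-2: −1165a + 1721b = 245.3.
Solving gives a = −0.24362, b = −0.02238.
Unit vector along 325° is (sin 325°, cos 325°) = (-0.5736, 0.8192).
Slope in that direction = a·(-0.5736) + b·(0.8192) = 0.12140.
Apparent dip = arctan|0.12140| = 6.9° (true dip is 13.7°, so apparent ≤ true as expected).

6.9°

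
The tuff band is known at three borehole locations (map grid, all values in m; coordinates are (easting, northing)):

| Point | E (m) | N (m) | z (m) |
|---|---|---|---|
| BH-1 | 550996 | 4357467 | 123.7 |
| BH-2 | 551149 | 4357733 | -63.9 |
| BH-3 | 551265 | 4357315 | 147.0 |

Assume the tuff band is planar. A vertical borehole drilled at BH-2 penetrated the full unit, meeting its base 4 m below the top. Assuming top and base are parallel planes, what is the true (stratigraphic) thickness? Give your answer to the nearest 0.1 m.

Two edge vectors: BH-1→BH-2 = (153, 266, -187.6), BH-1→BH-3 = (269, -152, 23.3).
Normal n = (BH-1→BH-2) × (BH-1→BH-3) = (-22317.4, -54029.3, -94810).
So ∂z/∂E = −n_x/n_z = −0.23539 and ∂z/∂N = −n_y/n_z = −0.56987.
|∇z| = √(a²+b²) = 0.61657, so dip δ = arctan(0.61657) = 31.66°.
True thickness = vertical thickness × cos δ = 4 × cos 31.66° = 3.4 m.

3.4 m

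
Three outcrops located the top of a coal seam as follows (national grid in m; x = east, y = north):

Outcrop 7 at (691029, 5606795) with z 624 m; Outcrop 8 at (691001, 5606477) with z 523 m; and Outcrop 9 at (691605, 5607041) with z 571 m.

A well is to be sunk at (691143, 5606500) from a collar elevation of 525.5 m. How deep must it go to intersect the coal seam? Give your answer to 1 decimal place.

Two edge vectors: Outcrop 7→Outcrop 8 = (-28, -318, -101), Outcrop 7→Outcrop 9 = (576, 246, -53).
Normal n = (Outcrop 7→Outcrop 8) × (Outcrop 7→Outcrop 9) = (41700, -59660, 176280).
So ∂z/∂x = −n_x/n_z = −0.236555480 and ∂z/∂y = −n_y/n_z = 0.338438847.
Intercept c from Outcrop 7: 624 + 163466.70 − 1897557.24 = −1733466.54.
At (691143, 5606500): z_contact = −163493.66 + 1897457.40 − 1733466.54 = 497.19 m.
Depth below ground = 525.5 − 497.19 = 28.3 m.

28.3 m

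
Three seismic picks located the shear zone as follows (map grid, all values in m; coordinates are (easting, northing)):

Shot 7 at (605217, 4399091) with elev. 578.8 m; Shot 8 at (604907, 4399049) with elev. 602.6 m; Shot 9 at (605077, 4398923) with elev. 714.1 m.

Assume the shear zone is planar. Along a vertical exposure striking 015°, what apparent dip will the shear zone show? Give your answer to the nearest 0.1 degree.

Let the plane be z = a·E + b·N + c.
Shot 8−Shot 7: −310a − 42b = 23.8;  Shot 9−Shot 7: −140a − 168b = 135.3.
Solving gives a = 0.03645, b = −0.83574.
Unit vector along 015° is (sin 15°, cos 15°) = (0.2588, 0.9659).
Slope in that direction = a·(0.2588) + b·(0.9659) = −0.79782.
Apparent dip = arctan|0.79782| = 38.6° (true dip is 39.9°, so apparent ≤ true as expected).

38.6°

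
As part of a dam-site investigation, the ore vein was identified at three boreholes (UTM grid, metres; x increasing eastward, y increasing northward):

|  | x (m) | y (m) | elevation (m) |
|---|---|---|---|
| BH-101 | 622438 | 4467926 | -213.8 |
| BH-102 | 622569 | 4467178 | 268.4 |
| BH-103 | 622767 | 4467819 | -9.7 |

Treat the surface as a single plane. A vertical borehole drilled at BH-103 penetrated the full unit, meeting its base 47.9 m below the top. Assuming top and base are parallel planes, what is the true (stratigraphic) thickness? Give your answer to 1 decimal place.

38.9 m

Two edge vectors: BH-101→BH-102 = (131, -748, 482.2), BH-101→BH-103 = (329, -107, 204.1).
Normal n = (BH-101→BH-102) × (BH-101→BH-103) = (-101071.4, 131906.7, 232075).
So ∂z/∂x = −n_x/n_z = 0.43551 and ∂z/∂y = −n_y/n_z = −0.56838.
|∇z| = √(a²+b²) = 0.71605, so dip δ = arctan(0.71605) = 35.60°.
True thickness = vertical thickness × cos δ = 47.9 × cos 35.60° = 38.9 m.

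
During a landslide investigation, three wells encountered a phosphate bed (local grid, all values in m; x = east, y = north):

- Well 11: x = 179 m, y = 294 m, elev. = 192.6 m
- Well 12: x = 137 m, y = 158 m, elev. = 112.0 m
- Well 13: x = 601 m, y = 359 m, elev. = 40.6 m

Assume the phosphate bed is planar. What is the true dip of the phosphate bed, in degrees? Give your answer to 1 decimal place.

41.3°

Let the plane be z = a·x + b·y + c.
Well 12−Well 11: −42a − 136b = −80.6;  Well 13−Well 11: 422a + 65b = −152.
Solving gives a = −0.47402, b = 0.73904.
Gradient magnitude |∇z| = √(a² + b²) = √(0.22470 + 0.54617) = 0.87799.
True dip = arctan(0.87799) = 41.3°, dipping toward SSE (azimuth ≈ 147°).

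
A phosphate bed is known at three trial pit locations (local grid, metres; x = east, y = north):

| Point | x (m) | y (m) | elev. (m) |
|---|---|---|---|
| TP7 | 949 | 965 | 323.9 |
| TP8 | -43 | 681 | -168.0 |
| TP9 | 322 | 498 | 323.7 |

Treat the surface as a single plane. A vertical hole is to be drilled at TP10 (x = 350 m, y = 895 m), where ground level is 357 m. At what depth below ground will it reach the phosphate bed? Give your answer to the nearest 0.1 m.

Let the plane be z = a·x + b·y + c.
TP8−TP7: −992a − 284b = −491.9;  TP9−TP7: −627a − 467b = −0.2.
Solving gives a = 0.80527, b = −1.08074.
Then c = 323.9 − a·949 − b·965 = 602.61.
At (350, 895): z_contact = 281.85 − 967.26 + 602.61 = -82.81 m.
Depth below ground = 357 − (-82.81) = 439.8 m.

439.8 m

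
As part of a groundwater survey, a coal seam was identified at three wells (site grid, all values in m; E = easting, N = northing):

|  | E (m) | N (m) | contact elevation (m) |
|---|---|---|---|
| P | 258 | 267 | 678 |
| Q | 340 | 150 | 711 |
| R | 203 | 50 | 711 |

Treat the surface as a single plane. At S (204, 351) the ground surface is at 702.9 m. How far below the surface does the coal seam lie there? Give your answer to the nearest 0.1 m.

Two edge vectors: P→Q = (82, -117, 33), P→R = (-55, -217, 33).
Normal n = (P→Q) × (P→R) = (3300, -4521, -24229).
So ∂z/∂E = −n_x/n_z = 0.13620 and ∂z/∂N = −n_y/n_z = −0.18659.
Intercept c from P: 678 − 35.14 + 49.82 = 692.68.
At (204, 351): z_contact = 27.78 − 65.49 + 692.68 = 654.97 m.
Depth below ground = 702.9 − 654.97 = 47.9 m.

47.9 m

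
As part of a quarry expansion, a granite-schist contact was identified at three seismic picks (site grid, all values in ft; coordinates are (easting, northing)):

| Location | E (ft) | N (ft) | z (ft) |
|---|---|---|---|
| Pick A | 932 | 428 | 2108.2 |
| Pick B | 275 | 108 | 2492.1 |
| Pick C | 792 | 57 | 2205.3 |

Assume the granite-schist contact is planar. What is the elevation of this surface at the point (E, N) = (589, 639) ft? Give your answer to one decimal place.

Two edge vectors: Pick A→Pick B = (-657, -320, 383.9), Pick A→Pick C = (-140, -371, 97.1).
Normal n = (Pick A→Pick B) × (Pick A→Pick C) = (111354.9, 10048.7, 198947).
So ∂z/∂E = −n_x/n_z = −0.55972 and ∂z/∂N = −n_y/n_z = −0.05051.
Intercept c from Pick A: 2108.2 + 521.66 + 21.62 = 2651.48.
At (589, 639): z = −329.7 − 32.3 + 2651.48 = 2289.5 ft.

2289.5 ft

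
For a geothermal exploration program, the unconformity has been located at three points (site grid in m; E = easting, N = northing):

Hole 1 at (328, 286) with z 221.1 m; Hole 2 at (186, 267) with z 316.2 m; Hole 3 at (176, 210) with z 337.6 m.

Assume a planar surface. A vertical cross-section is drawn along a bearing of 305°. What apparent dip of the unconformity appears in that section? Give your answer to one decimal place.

20.2°

Let the plane be z = a·E + b·N + c.
Hole 2−Hole 1: −142a − 19b = 95.1;  Hole 3−Hole 1: −152a − 76b = 116.5.
Solving gives a = −0.63437, b = −0.26414.
Unit vector along 305° is (sin 305°, cos 305°) = (-0.8192, 0.5736).
Slope in that direction = a·(-0.8192) + b·(0.5736) = 0.36814.
Apparent dip = arctan|0.36814| = 20.2° (true dip is 34.5°, so apparent ≤ true as expected).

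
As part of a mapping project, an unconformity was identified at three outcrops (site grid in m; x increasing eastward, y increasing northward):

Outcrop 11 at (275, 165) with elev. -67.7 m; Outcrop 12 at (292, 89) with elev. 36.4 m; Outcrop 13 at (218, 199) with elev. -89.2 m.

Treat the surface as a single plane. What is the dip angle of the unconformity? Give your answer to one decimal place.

Let the plane be z = a·x + b·y + c.
Outcrop 12−Outcrop 11: 17a − 76b = 104.1;  Outcrop 13−Outcrop 11: −57a + 34b = −21.5.
Solving gives a = −0.50757, b = −1.48327.
Gradient magnitude |∇z| = √(a² + b²) = √(0.25762 + 2.20009) = 1.56771.
True dip = arctan(1.56771) = 57.5°, dipping toward NNE (azimuth ≈ 019°).

57.5°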